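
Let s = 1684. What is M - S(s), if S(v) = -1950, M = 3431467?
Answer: 3433417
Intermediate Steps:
M - S(s) = 3431467 - 1*(-1950) = 3431467 + 1950 = 3433417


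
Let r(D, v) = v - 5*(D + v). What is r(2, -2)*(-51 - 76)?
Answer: 254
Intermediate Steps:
r(D, v) = -5*D - 4*v (r(D, v) = v + (-5*D - 5*v) = -5*D - 4*v)
r(2, -2)*(-51 - 76) = (-5*2 - 4*(-2))*(-51 - 76) = (-10 + 8)*(-127) = -2*(-127) = 254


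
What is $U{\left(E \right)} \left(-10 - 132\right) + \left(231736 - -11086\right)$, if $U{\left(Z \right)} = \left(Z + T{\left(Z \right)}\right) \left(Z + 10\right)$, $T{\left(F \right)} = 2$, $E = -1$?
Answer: $241544$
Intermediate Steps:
$U{\left(Z \right)} = \left(2 + Z\right) \left(10 + Z\right)$ ($U{\left(Z \right)} = \left(Z + 2\right) \left(Z + 10\right) = \left(2 + Z\right) \left(10 + Z\right)$)
$U{\left(E \right)} \left(-10 - 132\right) + \left(231736 - -11086\right) = \left(20 + \left(-1\right)^{2} + 12 \left(-1\right)\right) \left(-10 - 132\right) + \left(231736 - -11086\right) = \left(20 + 1 - 12\right) \left(-10 - 132\right) + \left(231736 + 11086\right) = 9 \left(-142\right) + 242822 = -1278 + 242822 = 241544$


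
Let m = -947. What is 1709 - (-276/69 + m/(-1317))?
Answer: 2255074/1317 ≈ 1712.3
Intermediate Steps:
1709 - (-276/69 + m/(-1317)) = 1709 - (-276/69 - 947/(-1317)) = 1709 - (-276*1/69 - 947*(-1/1317)) = 1709 - (-4 + 947/1317) = 1709 - 1*(-4321/1317) = 1709 + 4321/1317 = 2255074/1317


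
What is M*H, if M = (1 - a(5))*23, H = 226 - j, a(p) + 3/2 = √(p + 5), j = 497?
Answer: -31165/2 + 6233*√10 ≈ 4128.0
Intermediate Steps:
a(p) = -3/2 + √(5 + p) (a(p) = -3/2 + √(p + 5) = -3/2 + √(5 + p))
H = -271 (H = 226 - 1*497 = 226 - 497 = -271)
M = 115/2 - 23*√10 (M = (1 - (-3/2 + √(5 + 5)))*23 = (1 - (-3/2 + √10))*23 = (1 + (3/2 - √10))*23 = (5/2 - √10)*23 = 115/2 - 23*√10 ≈ -15.232)
M*H = (115/2 - 23*√10)*(-271) = -31165/2 + 6233*√10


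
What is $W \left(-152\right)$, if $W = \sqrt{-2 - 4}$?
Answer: $- 152 i \sqrt{6} \approx - 372.32 i$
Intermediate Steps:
$W = i \sqrt{6}$ ($W = \sqrt{-6} = i \sqrt{6} \approx 2.4495 i$)
$W \left(-152\right) = i \sqrt{6} \left(-152\right) = - 152 i \sqrt{6}$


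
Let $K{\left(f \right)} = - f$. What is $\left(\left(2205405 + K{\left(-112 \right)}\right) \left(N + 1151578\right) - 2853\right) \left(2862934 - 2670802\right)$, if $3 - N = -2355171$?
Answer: $1485987534954278892$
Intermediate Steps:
$N = 2355174$ ($N = 3 - -2355171 = 3 + 2355171 = 2355174$)
$\left(\left(2205405 + K{\left(-112 \right)}\right) \left(N + 1151578\right) - 2853\right) \left(2862934 - 2670802\right) = \left(\left(2205405 - -112\right) \left(2355174 + 1151578\right) - 2853\right) \left(2862934 - 2670802\right) = \left(\left(2205405 + 112\right) 3506752 - 2853\right) 192132 = \left(2205517 \cdot 3506752 - 2853\right) 192132 = \left(7734201150784 - 2853\right) 192132 = 7734201147931 \cdot 192132 = 1485987534954278892$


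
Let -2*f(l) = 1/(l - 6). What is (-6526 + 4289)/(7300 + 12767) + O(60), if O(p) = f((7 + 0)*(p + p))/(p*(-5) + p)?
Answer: -298498591/2677740480 ≈ -0.11147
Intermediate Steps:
f(l) = -1/(2*(-6 + l)) (f(l) = -1/(2*(l - 6)) = -1/(2*(-6 + l)))
O(p) = 1/(4*p*(-12 + 28*p)) (O(p) = (-1/(-12 + 2*((7 + 0)*(p + p))))/(p*(-5) + p) = (-1/(-12 + 2*(7*(2*p))))/(-5*p + p) = (-1/(-12 + 2*(14*p)))/((-4*p)) = (-1/(-12 + 28*p))*(-1/(4*p)) = 1/(4*p*(-12 + 28*p)))
(-6526 + 4289)/(7300 + 12767) + O(60) = (-6526 + 4289)/(7300 + 12767) + (1/16)/(60*(-3 + 7*60)) = -2237/20067 + (1/16)*(1/60)/(-3 + 420) = -2237*1/20067 + (1/16)*(1/60)/417 = -2237/20067 + (1/16)*(1/60)*(1/417) = -2237/20067 + 1/400320 = -298498591/2677740480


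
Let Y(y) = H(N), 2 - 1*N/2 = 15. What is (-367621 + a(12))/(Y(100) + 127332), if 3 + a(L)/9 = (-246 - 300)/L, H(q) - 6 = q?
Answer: -736115/254624 ≈ -2.8910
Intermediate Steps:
N = -26 (N = 4 - 2*15 = 4 - 30 = -26)
H(q) = 6 + q
Y(y) = -20 (Y(y) = 6 - 26 = -20)
a(L) = -27 - 4914/L (a(L) = -27 + 9*((-246 - 300)/L) = -27 + 9*(-546/L) = -27 - 4914/L)
(-367621 + a(12))/(Y(100) + 127332) = (-367621 + (-27 - 4914/12))/(-20 + 127332) = (-367621 + (-27 - 4914*1/12))/127312 = (-367621 + (-27 - 819/2))*(1/127312) = (-367621 - 873/2)*(1/127312) = -736115/2*1/127312 = -736115/254624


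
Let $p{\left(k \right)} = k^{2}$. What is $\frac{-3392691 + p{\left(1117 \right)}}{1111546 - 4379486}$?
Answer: $\frac{1072501}{1633970} \approx 0.65638$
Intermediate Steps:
$\frac{-3392691 + p{\left(1117 \right)}}{1111546 - 4379486} = \frac{-3392691 + 1117^{2}}{1111546 - 4379486} = \frac{-3392691 + 1247689}{-3267940} = \left(-2145002\right) \left(- \frac{1}{3267940}\right) = \frac{1072501}{1633970}$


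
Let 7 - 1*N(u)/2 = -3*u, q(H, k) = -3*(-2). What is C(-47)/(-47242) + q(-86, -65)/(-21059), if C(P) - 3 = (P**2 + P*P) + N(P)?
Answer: -87741479/994869278 ≈ -0.088194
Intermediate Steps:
q(H, k) = 6
N(u) = 14 + 6*u (N(u) = 14 - (-6)*u = 14 + 6*u)
C(P) = 17 + 2*P**2 + 6*P (C(P) = 3 + ((P**2 + P*P) + (14 + 6*P)) = 3 + ((P**2 + P**2) + (14 + 6*P)) = 3 + (2*P**2 + (14 + 6*P)) = 3 + (14 + 2*P**2 + 6*P) = 17 + 2*P**2 + 6*P)
C(-47)/(-47242) + q(-86, -65)/(-21059) = (17 + 2*(-47)**2 + 6*(-47))/(-47242) + 6/(-21059) = (17 + 2*2209 - 282)*(-1/47242) + 6*(-1/21059) = (17 + 4418 - 282)*(-1/47242) - 6/21059 = 4153*(-1/47242) - 6/21059 = -4153/47242 - 6/21059 = -87741479/994869278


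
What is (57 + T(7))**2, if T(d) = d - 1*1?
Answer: 3969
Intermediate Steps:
T(d) = -1 + d (T(d) = d - 1 = -1 + d)
(57 + T(7))**2 = (57 + (-1 + 7))**2 = (57 + 6)**2 = 63**2 = 3969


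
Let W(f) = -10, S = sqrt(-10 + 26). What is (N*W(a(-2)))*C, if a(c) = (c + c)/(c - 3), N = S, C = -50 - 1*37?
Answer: 3480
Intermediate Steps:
C = -87 (C = -50 - 37 = -87)
S = 4 (S = sqrt(16) = 4)
N = 4
a(c) = 2*c/(-3 + c) (a(c) = (2*c)/(-3 + c) = 2*c/(-3 + c))
(N*W(a(-2)))*C = (4*(-10))*(-87) = -40*(-87) = 3480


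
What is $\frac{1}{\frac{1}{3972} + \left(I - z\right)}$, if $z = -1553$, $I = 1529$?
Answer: $\frac{3972}{12241705} \approx 0.00032446$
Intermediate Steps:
$\frac{1}{\frac{1}{3972} + \left(I - z\right)} = \frac{1}{\frac{1}{3972} + \left(1529 - -1553\right)} = \frac{1}{\frac{1}{3972} + \left(1529 + 1553\right)} = \frac{1}{\frac{1}{3972} + 3082} = \frac{1}{\frac{12241705}{3972}} = \frac{3972}{12241705}$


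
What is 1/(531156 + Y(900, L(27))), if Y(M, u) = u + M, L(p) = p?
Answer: 1/532083 ≈ 1.8794e-6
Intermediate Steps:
Y(M, u) = M + u
1/(531156 + Y(900, L(27))) = 1/(531156 + (900 + 27)) = 1/(531156 + 927) = 1/532083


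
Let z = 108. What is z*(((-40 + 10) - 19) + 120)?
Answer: 7668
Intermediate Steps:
z*(((-40 + 10) - 19) + 120) = 108*(((-40 + 10) - 19) + 120) = 108*((-30 - 19) + 120) = 108*(-49 + 120) = 108*71 = 7668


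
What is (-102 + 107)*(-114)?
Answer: -570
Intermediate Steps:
(-102 + 107)*(-114) = 5*(-114) = -570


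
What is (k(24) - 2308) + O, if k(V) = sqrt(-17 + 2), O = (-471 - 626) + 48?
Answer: -3357 + I*sqrt(15) ≈ -3357.0 + 3.873*I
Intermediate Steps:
O = -1049 (O = -1097 + 48 = -1049)
k(V) = I*sqrt(15) (k(V) = sqrt(-15) = I*sqrt(15))
(k(24) - 2308) + O = (I*sqrt(15) - 2308) - 1049 = (-2308 + I*sqrt(15)) - 1049 = -3357 + I*sqrt(15)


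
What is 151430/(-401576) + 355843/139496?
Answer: 310648289/142903688 ≈ 2.1738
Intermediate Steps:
151430/(-401576) + 355843/139496 = 151430*(-1/401576) + 355843*(1/139496) = -75715/200788 + 355843/139496 = 310648289/142903688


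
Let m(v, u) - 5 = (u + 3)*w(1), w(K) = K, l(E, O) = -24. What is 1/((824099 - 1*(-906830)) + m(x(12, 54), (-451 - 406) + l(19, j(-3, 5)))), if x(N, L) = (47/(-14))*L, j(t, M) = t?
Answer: 1/1730056 ≈ 5.7802e-7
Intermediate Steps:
x(N, L) = -47*L/14 (x(N, L) = (47*(-1/14))*L = -47*L/14)
m(v, u) = 8 + u (m(v, u) = 5 + (u + 3)*1 = 5 + (3 + u)*1 = 5 + (3 + u) = 8 + u)
1/((824099 - 1*(-906830)) + m(x(12, 54), (-451 - 406) + l(19, j(-3, 5)))) = 1/((824099 - 1*(-906830)) + (8 + ((-451 - 406) - 24))) = 1/((824099 + 906830) + (8 + (-857 - 24))) = 1/(1730929 + (8 - 881)) = 1/(1730929 - 873) = 1/1730056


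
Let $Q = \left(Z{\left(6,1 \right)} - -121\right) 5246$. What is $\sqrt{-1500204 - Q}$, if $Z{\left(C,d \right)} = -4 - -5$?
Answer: $26 i \sqrt{3166} \approx 1462.9 i$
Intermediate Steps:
$Z{\left(C,d \right)} = 1$ ($Z{\left(C,d \right)} = -4 + 5 = 1$)
$Q = 640012$ ($Q = \left(1 - -121\right) 5246 = \left(1 + 121\right) 5246 = 122 \cdot 5246 = 640012$)
$\sqrt{-1500204 - Q} = \sqrt{-1500204 - 640012} = \sqrt{-2140216} = 26 i \sqrt{3166}$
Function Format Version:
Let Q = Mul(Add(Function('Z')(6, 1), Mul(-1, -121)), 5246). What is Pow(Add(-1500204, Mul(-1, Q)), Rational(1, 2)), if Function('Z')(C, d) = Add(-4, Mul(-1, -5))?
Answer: Mul(26, I, Pow(3166, Rational(1, 2))) ≈ Mul(1462.9, I)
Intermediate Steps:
Function('Z')(C, d) = 1 (Function('Z')(C, d) = Add(-4, 5) = 1)
Q = 640012 (Q = Mul(Add(1, Mul(-1, -121)), 5246) = Mul(Add(1, 121), 5246) = Mul(122, 5246) = 640012)
Pow(Add(-1500204, Mul(-1, Q)), Rational(1, 2)) = Pow(Add(-1500204, Mul(-1, 640012)), Rational(1, 2)) = Pow(Add(-1500204, -640012), Rational(1, 2)) = Pow(-2140216, Rational(1, 2)) = Mul(26, I, Pow(3166, Rational(1, 2)))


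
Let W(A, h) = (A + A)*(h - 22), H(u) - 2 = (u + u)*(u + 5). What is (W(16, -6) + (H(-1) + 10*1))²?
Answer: 795664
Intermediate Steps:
H(u) = 2 + 2*u*(5 + u) (H(u) = 2 + (u + u)*(u + 5) = 2 + (2*u)*(5 + u) = 2 + 2*u*(5 + u))
W(A, h) = 2*A*(-22 + h) (W(A, h) = (2*A)*(-22 + h) = 2*A*(-22 + h))
(W(16, -6) + (H(-1) + 10*1))² = (2*16*(-22 - 6) + ((2 + 2*(-1)² + 10*(-1)) + 10*1))² = (2*16*(-28) + ((2 + 2*1 - 10) + 10))² = (-896 + ((2 + 2 - 10) + 10))² = (-896 + (-6 + 10))² = (-896 + 4)² = (-892)² = 795664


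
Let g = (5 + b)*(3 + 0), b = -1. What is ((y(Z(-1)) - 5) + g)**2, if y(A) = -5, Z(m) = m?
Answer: 4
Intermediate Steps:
g = 12 (g = (5 - 1)*(3 + 0) = 4*3 = 12)
((y(Z(-1)) - 5) + g)**2 = ((-5 - 5) + 12)**2 = (-10 + 12)**2 = 2**2 = 4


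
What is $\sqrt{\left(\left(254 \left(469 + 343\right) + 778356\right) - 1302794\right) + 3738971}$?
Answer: $\sqrt{3420781} \approx 1849.5$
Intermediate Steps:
$\sqrt{\left(\left(254 \left(469 + 343\right) + 778356\right) - 1302794\right) + 3738971} = \sqrt{\left(\left(254 \cdot 812 + 778356\right) - 1302794\right) + 3738971} = \sqrt{\left(\left(206248 + 778356\right) - 1302794\right) + 3738971} = \sqrt{\left(984604 - 1302794\right) + 3738971} = \sqrt{-318190 + 3738971} = \sqrt{3420781}$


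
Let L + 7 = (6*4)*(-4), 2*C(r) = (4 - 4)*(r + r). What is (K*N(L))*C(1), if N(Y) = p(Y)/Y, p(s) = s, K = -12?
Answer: 0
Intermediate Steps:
C(r) = 0 (C(r) = ((4 - 4)*(r + r))/2 = (0*(2*r))/2 = (½)*0 = 0)
L = -103 (L = -7 + (6*4)*(-4) = -7 + 24*(-4) = -7 - 96 = -103)
N(Y) = 1 (N(Y) = Y/Y = 1)
(K*N(L))*C(1) = -12*1*0 = -12*0 = 0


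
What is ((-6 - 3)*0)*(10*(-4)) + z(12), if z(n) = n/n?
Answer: 1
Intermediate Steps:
z(n) = 1
((-6 - 3)*0)*(10*(-4)) + z(12) = ((-6 - 3)*0)*(10*(-4)) + 1 = -9*0*(-40) + 1 = 0*(-40) + 1 = 0 + 1 = 1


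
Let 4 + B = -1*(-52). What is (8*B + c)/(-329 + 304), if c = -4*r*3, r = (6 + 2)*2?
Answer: -192/25 ≈ -7.6800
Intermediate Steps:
r = 16 (r = 8*2 = 16)
B = 48 (B = -4 - 1*(-52) = -4 + 52 = 48)
c = -192 (c = -4*16*3 = -64*3 = -192)
(8*B + c)/(-329 + 304) = (8*48 - 192)/(-329 + 304) = (384 - 192)/(-25) = 192*(-1/25) = -192/25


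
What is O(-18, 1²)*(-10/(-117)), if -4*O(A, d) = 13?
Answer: -5/18 ≈ -0.27778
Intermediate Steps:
O(A, d) = -13/4 (O(A, d) = -¼*13 = -13/4)
O(-18, 1²)*(-10/(-117)) = -(-65)/(2*(-117)) = -(-65)*(-1)/(2*117) = -13/4*10/117 = -5/18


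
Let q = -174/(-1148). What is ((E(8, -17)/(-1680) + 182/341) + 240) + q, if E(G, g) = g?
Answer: 807639011/3355440 ≈ 240.70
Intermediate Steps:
q = 87/574 (q = -174*(-1/1148) = 87/574 ≈ 0.15157)
((E(8, -17)/(-1680) + 182/341) + 240) + q = ((-17/(-1680) + 182/341) + 240) + 87/574 = ((-17*(-1/1680) + 182*(1/341)) + 240) + 87/574 = ((17/1680 + 182/341) + 240) + 87/574 = (311557/572880 + 240) + 87/574 = 137802757/572880 + 87/574 = 807639011/3355440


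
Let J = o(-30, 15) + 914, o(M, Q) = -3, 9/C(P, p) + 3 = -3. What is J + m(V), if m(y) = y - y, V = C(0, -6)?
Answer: 911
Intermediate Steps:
C(P, p) = -3/2 (C(P, p) = 9/(-3 - 3) = 9/(-6) = 9*(-⅙) = -3/2)
V = -3/2 ≈ -1.5000
m(y) = 0
J = 911 (J = -3 + 914 = 911)
J + m(V) = 911 + 0 = 911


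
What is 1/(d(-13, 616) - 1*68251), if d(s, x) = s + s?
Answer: -1/68277 ≈ -1.4646e-5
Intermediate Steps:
d(s, x) = 2*s
1/(d(-13, 616) - 1*68251) = 1/(2*(-13) - 1*68251) = 1/(-26 - 68251) = 1/(-68277) = -1/68277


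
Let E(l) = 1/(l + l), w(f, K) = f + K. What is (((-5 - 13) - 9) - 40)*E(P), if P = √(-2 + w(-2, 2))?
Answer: 67*I*√2/4 ≈ 23.688*I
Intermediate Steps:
w(f, K) = K + f
P = I*√2 (P = √(-2 + (2 - 2)) = √(-2 + 0) = √(-2) = I*√2 ≈ 1.4142*I)
E(l) = 1/(2*l)
(((-5 - 13) - 9) - 40)*E(P) = (((-5 - 13) - 9) - 40)*(1/(2*((I*√2)))) = ((-18 - 9) - 40)*((-I*√2/2)/2) = (-27 - 40)*(-I*√2/4) = -(-67)*I*√2/4 = 67*I*√2/4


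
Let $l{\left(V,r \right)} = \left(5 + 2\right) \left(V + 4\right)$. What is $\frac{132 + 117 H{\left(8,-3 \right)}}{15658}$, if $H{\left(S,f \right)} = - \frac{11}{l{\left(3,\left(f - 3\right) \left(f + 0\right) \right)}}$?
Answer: $\frac{5181}{767242} \approx 0.0067528$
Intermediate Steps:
$l{\left(V,r \right)} = 28 + 7 V$ ($l{\left(V,r \right)} = 7 \left(4 + V\right) = 28 + 7 V$)
$H{\left(S,f \right)} = - \frac{11}{49}$ ($H{\left(S,f \right)} = - \frac{11}{28 + 7 \cdot 3} = - \frac{11}{28 + 21} = - \frac{11}{49}$)
$\frac{132 + 117 H{\left(8,-3 \right)}}{15658} = \frac{132 + 117 \left(- \frac{11}{49}\right)}{15658} = \left(132 - \frac{1287}{49}\right) \frac{1}{15658} = \frac{5181}{49} \cdot \frac{1}{15658} = \frac{5181}{767242}$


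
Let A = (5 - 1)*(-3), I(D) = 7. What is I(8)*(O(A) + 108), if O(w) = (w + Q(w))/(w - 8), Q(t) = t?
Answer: 3822/5 ≈ 764.40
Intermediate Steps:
A = -12 (A = 4*(-3) = -12)
O(w) = 2*w/(-8 + w) (O(w) = (w + w)/(w - 8) = (2*w)/(-8 + w) = 2*w/(-8 + w))
I(8)*(O(A) + 108) = 7*(2*(-12)/(-8 - 12) + 108) = 7*(2*(-12)/(-20) + 108) = 7*(2*(-12)*(-1/20) + 108) = 7*(6/5 + 108) = 7*(546/5) = 3822/5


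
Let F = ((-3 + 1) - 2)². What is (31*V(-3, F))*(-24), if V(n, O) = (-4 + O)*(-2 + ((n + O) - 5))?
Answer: -53568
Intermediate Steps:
F = 16 (F = (-2 - 2)² = (-4)² = 16)
V(n, O) = (-4 + O)*(-7 + O + n) (V(n, O) = (-4 + O)*(-2 + ((O + n) - 5)) = (-4 + O)*(-2 + (-5 + O + n)) = (-4 + O)*(-7 + O + n))
(31*V(-3, F))*(-24) = (31*(28 + 16² - 11*16 - 4*(-3) + 16*(-3)))*(-24) = (31*(28 + 256 - 176 + 12 - 48))*(-24) = (31*72)*(-24) = 2232*(-24) = -53568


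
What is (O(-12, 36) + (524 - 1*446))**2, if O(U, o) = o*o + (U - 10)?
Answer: 1827904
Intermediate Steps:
O(U, o) = -10 + U + o**2 (O(U, o) = o**2 + (-10 + U) = -10 + U + o**2)
(O(-12, 36) + (524 - 1*446))**2 = ((-10 - 12 + 36**2) + (524 - 1*446))**2 = ((-10 - 12 + 1296) + (524 - 446))**2 = (1274 + 78)**2 = 1352**2 = 1827904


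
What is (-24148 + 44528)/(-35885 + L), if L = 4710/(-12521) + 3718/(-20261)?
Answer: -5170161052780/9103735180573 ≈ -0.56792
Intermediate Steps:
L = -141982388/253687981 (L = 4710*(-1/12521) + 3718*(-1/20261) = -4710/12521 - 3718/20261 = -141982388/253687981 ≈ -0.55967)
(-24148 + 44528)/(-35885 + L) = (-24148 + 44528)/(-35885 - 141982388/253687981) = 20380/(-9103735180573/253687981) = 20380*(-253687981/9103735180573) = -5170161052780/9103735180573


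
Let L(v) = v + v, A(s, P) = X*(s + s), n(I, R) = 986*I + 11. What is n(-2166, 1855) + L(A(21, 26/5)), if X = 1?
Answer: -2135581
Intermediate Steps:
n(I, R) = 11 + 986*I
A(s, P) = 2*s (A(s, P) = 1*(s + s) = 1*(2*s) = 2*s)
L(v) = 2*v
n(-2166, 1855) + L(A(21, 26/5)) = (11 + 986*(-2166)) + 2*(2*21) = (11 - 2135676) + 2*42 = -2135665 + 84 = -2135581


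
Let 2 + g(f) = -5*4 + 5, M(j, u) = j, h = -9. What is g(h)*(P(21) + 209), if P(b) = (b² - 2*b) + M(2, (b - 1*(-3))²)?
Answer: -10370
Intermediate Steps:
g(f) = -17 (g(f) = -2 + (-5*4 + 5) = -2 + (-20 + 5) = -2 - 15 = -17)
P(b) = 2 + b² - 2*b (P(b) = (b² - 2*b) + 2 = 2 + b² - 2*b)
g(h)*(P(21) + 209) = -17*((2 + 21² - 2*21) + 209) = -17*((2 + 441 - 42) + 209) = -17*(401 + 209) = -17*610 = -10370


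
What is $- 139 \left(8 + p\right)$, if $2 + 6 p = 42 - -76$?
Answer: $- \frac{11398}{3} \approx -3799.3$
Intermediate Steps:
$p = \frac{58}{3}$ ($p = - \frac{1}{3} + \frac{42 - -76}{6} = - \frac{1}{3} + \frac{42 + 76}{6} = - \frac{1}{3} + \frac{1}{6} \cdot 118 = - \frac{1}{3} + \frac{59}{3} = \frac{58}{3} \approx 19.333$)
$- 139 \left(8 + p\right) = - 139 \left(8 + \frac{58}{3}\right) = \left(-139\right) \frac{82}{3} = - \frac{11398}{3}$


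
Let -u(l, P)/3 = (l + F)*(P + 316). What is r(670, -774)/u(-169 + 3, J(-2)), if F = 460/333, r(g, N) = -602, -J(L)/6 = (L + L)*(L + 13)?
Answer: -33411/15897220 ≈ -0.0021017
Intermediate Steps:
J(L) = -12*L*(13 + L) (J(L) = -6*(L + L)*(L + 13) = -6*2*L*(13 + L) = -12*L*(13 + L))
F = 460/333 (F = 460*(1/333) = 460/333 ≈ 1.3814)
u(l, P) = -3*(316 + P)*(460/333 + l) (u(l, P) = -3*(l + 460/333)*(P + 316) = -3*(460/333 + l)*(316 + P) = -3*(316 + P)*(460/333 + l))
r(670, -774)/u(-169 + 3, J(-2)) = -602/(-145360/111 - 948*(-169 + 3) - (-1840)*(-2)*(13 - 2)/37 - 3*(-12*(-2)*(13 - 2))*(-169 + 3)) = -602/(-145360/111 - 948*(-166) - (-1840)*(-2)*11/37 - 3*(-12*(-2)*11)*(-166)) = -602/(-145360/111 + 157368 - 460/111*264 - 3*264*(-166)) = -602/(-145360/111 + 157368 - 40480/37 + 131472) = -602/31794440/111 = -602*111/31794440 = -33411/15897220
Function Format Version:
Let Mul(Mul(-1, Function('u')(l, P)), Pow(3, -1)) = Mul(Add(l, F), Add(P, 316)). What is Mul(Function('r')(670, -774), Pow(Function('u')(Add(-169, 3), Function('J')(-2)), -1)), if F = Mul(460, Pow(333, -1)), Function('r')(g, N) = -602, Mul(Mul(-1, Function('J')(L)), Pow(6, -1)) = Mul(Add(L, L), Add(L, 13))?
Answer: Rational(-33411, 15897220) ≈ -0.0021017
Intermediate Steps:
Function('J')(L) = Mul(-12, L, Add(13, L)) (Function('J')(L) = Mul(-6, Mul(Add(L, L), Add(L, 13))) = Mul(-6, Mul(Mul(2, L), Add(13, L))) = Mul(-6, Mul(2, L, Add(13, L))) = Mul(-12, L, Add(13, L)))
F = Rational(460, 333) (F = Mul(460, Rational(1, 333)) = Rational(460, 333) ≈ 1.3814)
Function('u')(l, P) = Mul(-3, Add(316, P), Add(Rational(460, 333), l)) (Function('u')(l, P) = Mul(-3, Mul(Add(l, Rational(460, 333)), Add(P, 316))) = Mul(-3, Mul(Add(Rational(460, 333), l), Add(316, P))) = Mul(-3, Mul(Add(316, P), Add(Rational(460, 333), l))) = Mul(-3, Add(316, P), Add(Rational(460, 333), l)))
Mul(Function('r')(670, -774), Pow(Function('u')(Add(-169, 3), Function('J')(-2)), -1)) = Mul(-602, Pow(Add(Rational(-145360, 111), Mul(-948, Add(-169, 3)), Mul(Rational(-460, 111), Mul(-12, -2, Add(13, -2))), Mul(-3, Mul(-12, -2, Add(13, -2)), Add(-169, 3))), -1)) = Mul(-602, Pow(Add(Rational(-145360, 111), Mul(-948, -166), Mul(Rational(-460, 111), Mul(-12, -2, 11)), Mul(-3, Mul(-12, -2, 11), -166)), -1)) = Mul(-602, Pow(Add(Rational(-145360, 111), 157368, Mul(Rational(-460, 111), 264), Mul(-3, 264, -166)), -1)) = Mul(-602, Pow(Add(Rational(-145360, 111), 157368, Rational(-40480, 37), 131472), -1)) = Mul(-602, Pow(Rational(31794440, 111), -1)) = Mul(-602, Rational(111, 31794440)) = Rational(-33411, 15897220)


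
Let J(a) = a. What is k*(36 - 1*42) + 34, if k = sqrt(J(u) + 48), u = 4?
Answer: 34 - 12*sqrt(13) ≈ -9.2666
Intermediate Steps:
k = 2*sqrt(13) (k = sqrt(4 + 48) = sqrt(52) = 2*sqrt(13) ≈ 7.2111)
k*(36 - 1*42) + 34 = (2*sqrt(13))*(36 - 1*42) + 34 = (2*sqrt(13))*(36 - 42) + 34 = (2*sqrt(13))*(-6) + 34 = -12*sqrt(13) + 34 = 34 - 12*sqrt(13)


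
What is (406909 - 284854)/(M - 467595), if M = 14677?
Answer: -122055/452918 ≈ -0.26949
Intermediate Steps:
(406909 - 284854)/(M - 467595) = (406909 - 284854)/(14677 - 467595) = 122055/(-452918) = 122055*(-1/452918) = -122055/452918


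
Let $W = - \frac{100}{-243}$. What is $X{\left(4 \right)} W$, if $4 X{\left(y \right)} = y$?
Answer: $\frac{100}{243} \approx 0.41152$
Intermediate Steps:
$X{\left(y \right)} = \frac{y}{4}$
$W = \frac{100}{243}$ ($W = \left(-100\right) \left(- \frac{1}{243}\right) = \frac{100}{243} \approx 0.41152$)
$X{\left(4 \right)} W = \frac{1}{4} \cdot 4 \cdot \frac{100}{243} = 1 \cdot \frac{100}{243} = \frac{100}{243}$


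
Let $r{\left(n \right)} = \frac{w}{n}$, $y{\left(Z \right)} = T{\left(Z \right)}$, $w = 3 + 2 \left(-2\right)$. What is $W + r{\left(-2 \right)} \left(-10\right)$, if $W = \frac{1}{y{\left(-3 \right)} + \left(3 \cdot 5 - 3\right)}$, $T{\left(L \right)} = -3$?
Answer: $- \frac{44}{9} \approx -4.8889$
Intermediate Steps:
$w = -1$ ($w = 3 - 4 = -1$)
$y{\left(Z \right)} = -3$
$W = \frac{1}{9}$ ($W = \frac{1}{-3 + \left(3 \cdot 5 - 3\right)} = \frac{1}{-3 + \left(15 - 3\right)} = \frac{1}{-3 + 12} = \frac{1}{9} \approx 0.11111$)
$r{\left(n \right)} = - \frac{1}{n}$
$W + r{\left(-2 \right)} \left(-10\right) = \frac{1}{9} + - \frac{1}{-2} \left(-10\right) = \frac{1}{9} + \left(-1\right) \left(- \frac{1}{2}\right) \left(-10\right) = \frac{1}{9} + \frac{1}{2} \left(-10\right) = \frac{1}{9} - 5 = - \frac{44}{9}$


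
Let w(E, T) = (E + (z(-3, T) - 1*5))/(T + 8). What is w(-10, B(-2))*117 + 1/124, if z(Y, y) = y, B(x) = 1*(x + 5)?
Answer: -174085/1364 ≈ -127.63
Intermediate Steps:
B(x) = 5 + x (B(x) = 1*(5 + x) = 5 + x)
w(E, T) = (-5 + E + T)/(8 + T) (w(E, T) = (E + (T - 1*5))/(T + 8) = (E + (T - 5))/(8 + T) = (E + (-5 + T))/(8 + T) = (-5 + E + T)/(8 + T))
w(-10, B(-2))*117 + 1/124 = ((-5 - 10 + (5 - 2))/(8 + (5 - 2)))*117 + 1/124 = ((-5 - 10 + 3)/(8 + 3))*117 + 1/124 = (-12/11)*117 + 1/124 = ((1/11)*(-12))*117 + 1/124 = -12/11*117 + 1/124 = -1404/11 + 1/124 = -174085/1364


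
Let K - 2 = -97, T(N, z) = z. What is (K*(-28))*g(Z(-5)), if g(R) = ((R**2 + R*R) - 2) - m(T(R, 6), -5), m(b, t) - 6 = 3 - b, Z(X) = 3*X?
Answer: 1183700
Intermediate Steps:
K = -95 (K = 2 - 97 = -95)
m(b, t) = 9 - b (m(b, t) = 6 + (3 - b) = 9 - b)
g(R) = -5 + 2*R**2 (g(R) = ((R**2 + R*R) - 2) - (9 - 1*6) = ((R**2 + R**2) - 2) - (9 - 6) = (2*R**2 - 2) - 1*3 = (-2 + 2*R**2) - 3 = -5 + 2*R**2)
(K*(-28))*g(Z(-5)) = (-95*(-28))*(-5 + 2*(3*(-5))**2) = 2660*(-5 + 2*(-15)**2) = 2660*(-5 + 2*225) = 2660*(-5 + 450) = 2660*445 = 1183700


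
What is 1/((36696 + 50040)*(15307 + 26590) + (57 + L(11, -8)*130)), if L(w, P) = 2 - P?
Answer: 1/3633979549 ≈ 2.7518e-10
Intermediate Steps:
1/((36696 + 50040)*(15307 + 26590) + (57 + L(11, -8)*130)) = 1/((36696 + 50040)*(15307 + 26590) + (57 + (2 - 1*(-8))*130)) = 1/(86736*41897 + (57 + (2 + 8)*130)) = 1/(3633978192 + (57 + 10*130)) = 1/(3633978192 + (57 + 1300)) = 1/(3633978192 + 1357) = 1/3633979549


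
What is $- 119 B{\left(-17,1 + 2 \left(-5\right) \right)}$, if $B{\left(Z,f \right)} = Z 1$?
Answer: $2023$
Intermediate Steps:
$B{\left(Z,f \right)} = Z$
$- 119 B{\left(-17,1 + 2 \left(-5\right) \right)} = \left(-119\right) \left(-17\right) = 2023$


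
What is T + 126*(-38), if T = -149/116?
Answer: -555557/116 ≈ -4789.3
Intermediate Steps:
T = -149/116 (T = -149*1/116 = -149/116 ≈ -1.2845)
T + 126*(-38) = -149/116 + 126*(-38) = -149/116 - 4788 = -555557/116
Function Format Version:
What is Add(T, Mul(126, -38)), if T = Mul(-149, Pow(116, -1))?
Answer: Rational(-555557, 116) ≈ -4789.3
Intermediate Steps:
T = Rational(-149, 116) (T = Mul(-149, Rational(1, 116)) = Rational(-149, 116) ≈ -1.2845)
Add(T, Mul(126, -38)) = Add(Rational(-149, 116), Mul(126, -38)) = Add(Rational(-149, 116), -4788) = Rational(-555557, 116)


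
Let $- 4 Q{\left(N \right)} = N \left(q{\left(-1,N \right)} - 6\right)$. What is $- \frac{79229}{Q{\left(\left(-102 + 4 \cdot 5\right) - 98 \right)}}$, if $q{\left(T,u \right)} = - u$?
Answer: $- \frac{79229}{7830} \approx -10.119$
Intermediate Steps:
$Q{\left(N \right)} = - \frac{N \left(-6 - N\right)}{4}$ ($Q{\left(N \right)} = - \frac{N \left(- N - 6\right)}{4} = - \frac{N \left(-6 - N\right)}{4}$)
$- \frac{79229}{Q{\left(\left(-102 + 4 \cdot 5\right) - 98 \right)}} = - \frac{79229}{\frac{1}{4} \left(\left(-102 + 4 \cdot 5\right) - 98\right) \left(6 + \left(\left(-102 + 4 \cdot 5\right) - 98\right)\right)} = - \frac{79229}{\frac{1}{4} \left(\left(-102 + 20\right) - 98\right) \left(6 + \left(\left(-102 + 20\right) - 98\right)\right)} = - \frac{79229}{\frac{1}{4} \left(-82 - 98\right) \left(6 - 180\right)} = - \frac{79229}{\frac{1}{4} \left(-180\right) \left(6 - 180\right)} = - \frac{79229}{\frac{1}{4} \left(-180\right) \left(-174\right)} = - \frac{79229}{7830}$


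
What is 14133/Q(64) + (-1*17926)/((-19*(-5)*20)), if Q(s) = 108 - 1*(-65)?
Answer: 11875751/164350 ≈ 72.259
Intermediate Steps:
Q(s) = 173 (Q(s) = 108 + 65 = 173)
14133/Q(64) + (-1*17926)/((-19*(-5)*20)) = 14133/173 + (-1*17926)/((-19*(-5)*20)) = 14133*(1/173) - 17926/(95*20) = 14133/173 - 17926/1900 = 14133/173 - 17926*1/1900 = 14133/173 - 8963/950 = 11875751/164350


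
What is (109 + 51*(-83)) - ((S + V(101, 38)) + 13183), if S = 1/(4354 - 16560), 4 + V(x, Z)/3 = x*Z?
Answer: -351642653/12206 ≈ -28809.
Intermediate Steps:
V(x, Z) = -12 + 3*Z*x (V(x, Z) = -12 + 3*(x*Z) = -12 + 3*(Z*x) = -12 + 3*Z*x)
S = -1/12206 (S = 1/(-12206) = -1/12206 ≈ -8.1927e-5)
(109 + 51*(-83)) - ((S + V(101, 38)) + 13183) = (109 + 51*(-83)) - ((-1/12206 + (-12 + 3*38*101)) + 13183) = (109 - 4233) - ((-1/12206 + (-12 + 11514)) + 13183) = -4124 - ((-1/12206 + 11502) + 13183) = -4124 - (140393411/12206 + 13183) = -4124 - 1*301305109/12206 = -4124 - 301305109/12206 = -351642653/12206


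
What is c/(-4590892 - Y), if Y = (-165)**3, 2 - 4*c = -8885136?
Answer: -4442569/197534 ≈ -22.490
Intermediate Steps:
c = 4442569/2 (c = 1/2 - 1/4*(-8885136) = 1/2 + 2221284 = 4442569/2 ≈ 2.2213e+6)
Y = -4492125
c/(-4590892 - Y) = 4442569/(2*(-4590892 - 1*(-4492125))) = 4442569/(2*(-4590892 + 4492125)) = (4442569/2)/(-98767) = (4442569/2)*(-1/98767) = -4442569/197534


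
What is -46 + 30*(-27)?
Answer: -856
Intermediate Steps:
-46 + 30*(-27) = -46 - 810 = -856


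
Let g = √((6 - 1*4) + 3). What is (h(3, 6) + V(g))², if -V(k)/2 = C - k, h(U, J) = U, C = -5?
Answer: 189 + 52*√5 ≈ 305.28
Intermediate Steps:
g = √5 (g = √((6 - 4) + 3) = √(2 + 3) = √5 ≈ 2.2361)
V(k) = 10 + 2*k (V(k) = -2*(-5 - k) = 10 + 2*k)
(h(3, 6) + V(g))² = (3 + (10 + 2*√5))² = (13 + 2*√5)²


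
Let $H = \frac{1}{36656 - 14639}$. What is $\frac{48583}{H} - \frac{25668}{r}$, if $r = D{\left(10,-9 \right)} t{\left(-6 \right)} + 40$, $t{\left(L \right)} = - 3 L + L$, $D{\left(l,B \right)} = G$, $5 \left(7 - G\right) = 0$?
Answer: $1069651704$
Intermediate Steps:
$G = 7$ ($G = 7 - 0 = 7 + 0 = 7$)
$D{\left(l,B \right)} = 7$
$t{\left(L \right)} = - 2 L$
$H = \frac{1}{22017} \approx 4.5419 \cdot 10^{-5}$
$r = 124$ ($r = 7 \left(\left(-2\right) \left(-6\right)\right) + 40 = 7 \cdot 12 + 40 = 84 + 40 = 124$)
$\frac{48583}{H} - \frac{25668}{r} = 48583 \frac{1}{\frac{1}{22017}} - \frac{25668}{124} = 48583 \cdot 22017 - 207 = 1069651911 - 207 = 1069651704$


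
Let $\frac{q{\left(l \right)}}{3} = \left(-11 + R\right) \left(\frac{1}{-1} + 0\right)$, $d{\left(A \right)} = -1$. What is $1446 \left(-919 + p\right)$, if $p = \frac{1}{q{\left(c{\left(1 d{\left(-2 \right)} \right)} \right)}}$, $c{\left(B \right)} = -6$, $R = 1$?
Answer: $- \frac{6644129}{5} \approx -1.3288 \cdot 10^{6}$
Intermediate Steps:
$q{\left(l \right)} = 30$ ($q{\left(l \right)} = 3 \left(-11 + 1\right) \left(\frac{1}{-1} + 0\right) = 3 \left(- 10 \left(-1 + 0\right)\right) = 3 \left(\left(-10\right) \left(-1\right)\right) = 3 \cdot 10 = 30$)
$p = \frac{1}{30} \approx 0.033333$
$1446 \left(-919 + p\right) = 1446 \left(-919 + \frac{1}{30}\right) = 1446 \left(- \frac{27569}{30}\right) = - \frac{6644129}{5}$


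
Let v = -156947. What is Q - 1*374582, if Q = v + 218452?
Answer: -313077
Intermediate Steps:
Q = 61505 (Q = -156947 + 218452 = 61505)
Q - 1*374582 = 61505 - 1*374582 = 61505 - 374582 = -313077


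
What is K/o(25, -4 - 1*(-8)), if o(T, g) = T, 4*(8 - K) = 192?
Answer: -8/5 ≈ -1.6000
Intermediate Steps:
K = -40 (K = 8 - 1/4*192 = 8 - 48 = -40)
K/o(25, -4 - 1*(-8)) = -40/25 = -40*1/25 = -8/5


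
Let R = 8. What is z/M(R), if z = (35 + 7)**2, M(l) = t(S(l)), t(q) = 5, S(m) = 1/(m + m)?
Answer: 1764/5 ≈ 352.80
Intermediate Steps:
S(m) = 1/(2*m)
M(l) = 5
z = 1764 (z = 42**2 = 1764)
z/M(R) = 1764/5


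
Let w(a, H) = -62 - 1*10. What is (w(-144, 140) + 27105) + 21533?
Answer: 48566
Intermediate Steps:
w(a, H) = -72 (w(a, H) = -62 - 10 = -72)
(w(-144, 140) + 27105) + 21533 = (-72 + 27105) + 21533 = 27033 + 21533 = 48566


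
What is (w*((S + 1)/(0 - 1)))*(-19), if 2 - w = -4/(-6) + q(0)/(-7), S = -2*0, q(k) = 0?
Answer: 76/3 ≈ 25.333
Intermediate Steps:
S = 0
w = 4/3 (w = 2 - (-4/(-6) + 0/(-7)) = 2 - (-4*(-⅙) + 0*(-⅐)) = 2 - (⅔ + 0) = 2 - 1*⅔ = 2 - ⅔ = 4/3 ≈ 1.3333)
(w*((S + 1)/(0 - 1)))*(-19) = (4*((0 + 1)/(0 - 1))/3)*(-19) = (4*(1/(-1))/3)*(-19) = (4*(1*(-1))/3)*(-19) = ((4/3)*(-1))*(-19) = -4/3*(-19) = 76/3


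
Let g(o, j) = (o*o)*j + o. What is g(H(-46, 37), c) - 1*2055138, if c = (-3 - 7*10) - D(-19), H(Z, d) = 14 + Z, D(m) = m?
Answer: -2110466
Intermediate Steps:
c = -54 (c = (-3 - 7*10) - 1*(-19) = (-3 - 70) + 19 = -73 + 19 = -54)
g(o, j) = o + j*o**2 (g(o, j) = o**2*j + o = j*o**2 + o = o + j*o**2)
g(H(-46, 37), c) - 1*2055138 = (14 - 46)*(1 - 54*(14 - 46)) - 1*2055138 = -32*(1 - 54*(-32)) - 2055138 = -32*(1 + 1728) - 2055138 = -32*1729 - 2055138 = -55328 - 2055138 = -2110466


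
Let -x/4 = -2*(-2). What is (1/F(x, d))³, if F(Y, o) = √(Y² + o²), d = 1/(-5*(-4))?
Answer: 8000*√102401/10485964801 ≈ 0.00024414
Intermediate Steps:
d = 1/20 (d = -⅕*(-¼) = 1/20 ≈ 0.050000)
x = -16 (x = -(-8)*(-2) = -4*4 = -16)
(1/F(x, d))³ = (1/(√((-16)² + (1/20)²)))³ = (1/(√(256 + 1/400)))³ = (1/(√(102401/400)))³ = (1/(√102401/20))³ = (20*√102401/102401)³ = 8000*√102401/10485964801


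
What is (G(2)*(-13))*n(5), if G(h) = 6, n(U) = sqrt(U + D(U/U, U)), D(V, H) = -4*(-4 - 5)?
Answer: -78*sqrt(41) ≈ -499.44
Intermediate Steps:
D(V, H) = 36 (D(V, H) = -4*(-9) = 36)
n(U) = sqrt(36 + U) (n(U) = sqrt(U + 36) = sqrt(36 + U))
(G(2)*(-13))*n(5) = (6*(-13))*sqrt(36 + 5) = -78*sqrt(41)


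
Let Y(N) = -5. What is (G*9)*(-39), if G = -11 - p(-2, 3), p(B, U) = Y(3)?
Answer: 2106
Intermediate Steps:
p(B, U) = -5
G = -6 (G = -11 - 1*(-5) = -11 + 5 = -6)
(G*9)*(-39) = -6*9*(-39) = -54*(-39) = 2106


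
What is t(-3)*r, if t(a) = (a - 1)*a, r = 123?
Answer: 1476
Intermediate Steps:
t(a) = a*(-1 + a) (t(a) = (-1 + a)*a = a*(-1 + a))
t(-3)*r = -3*(-1 - 3)*123 = -3*(-4)*123 = 12*123 = 1476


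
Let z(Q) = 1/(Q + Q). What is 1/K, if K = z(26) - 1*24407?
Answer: -52/1269163 ≈ -4.0972e-5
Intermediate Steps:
z(Q) = 1/(2*Q)
K = -1269163/52 (K = (½)/26 - 1*24407 = (½)*(1/26) - 24407 = 1/52 - 24407 = -1269163/52 ≈ -24407.)
1/K = 1/(-1269163/52) = -52/1269163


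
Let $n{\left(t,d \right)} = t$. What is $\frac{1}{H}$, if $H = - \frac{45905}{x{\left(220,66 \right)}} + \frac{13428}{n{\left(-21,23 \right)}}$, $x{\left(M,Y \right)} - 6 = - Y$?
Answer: $\frac{84}{10555} \approx 0.0079583$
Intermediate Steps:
$x{\left(M,Y \right)} = 6 - Y$
$H = \frac{10555}{84}$ ($H = - \frac{45905}{6 - 66} + \frac{13428}{-21} = - \frac{45905}{6 - 66} + 13428 \left(- \frac{1}{21}\right) = - \frac{45905}{-60} - \frac{4476}{7} = \left(-45905\right) \left(- \frac{1}{60}\right) - \frac{4476}{7} = \frac{9181}{12} - \frac{4476}{7} = \frac{10555}{84} \approx 125.65$)
$\frac{1}{H} = \frac{1}{\frac{10555}{84}} = \frac{84}{10555}$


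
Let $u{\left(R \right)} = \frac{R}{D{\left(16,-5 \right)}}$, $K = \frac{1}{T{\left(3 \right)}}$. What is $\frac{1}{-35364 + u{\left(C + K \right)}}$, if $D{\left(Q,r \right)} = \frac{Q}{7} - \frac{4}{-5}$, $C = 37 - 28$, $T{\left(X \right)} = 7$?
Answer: $- \frac{27}{954748} \approx -2.828 \cdot 10^{-5}$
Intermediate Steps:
$C = 9$
$K = \frac{1}{7} \approx 0.14286$
$D{\left(Q,r \right)} = \frac{4}{5} + \frac{Q}{7}$ ($D{\left(Q,r \right)} = Q \frac{1}{7} - - \frac{4}{5} = \frac{Q}{7} + \frac{4}{5} = \frac{4}{5} + \frac{Q}{7}$)
$u{\left(R \right)} = \frac{35 R}{108}$ ($u{\left(R \right)} = \frac{R}{\frac{4}{5} + \frac{1}{7} \cdot 16} = \frac{R}{\frac{4}{5} + \frac{16}{7}} = \frac{R}{\frac{108}{35}} = R \frac{35}{108} = \frac{35 R}{108}$)
$\frac{1}{-35364 + u{\left(C + K \right)}} = \frac{1}{-35364 + \frac{35 \left(9 + \frac{1}{7}\right)}{108}} = \frac{1}{-35364 + \frac{35}{108} \cdot \frac{64}{7}} = \frac{1}{-35364 + \frac{80}{27}} = \frac{1}{- \frac{954748}{27}} = - \frac{27}{954748}$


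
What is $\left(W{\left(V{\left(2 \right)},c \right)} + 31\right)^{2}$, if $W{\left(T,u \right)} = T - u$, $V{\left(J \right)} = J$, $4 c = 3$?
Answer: $\frac{16641}{16} \approx 1040.1$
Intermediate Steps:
$c = \frac{3}{4}$ ($c = \frac{1}{4} \cdot 3 = \frac{3}{4} \approx 0.75$)
$\left(W{\left(V{\left(2 \right)},c \right)} + 31\right)^{2} = \left(\left(2 - \frac{3}{4}\right) + 31\right)^{2} = \left(\frac{5}{4} + 31\right)^{2} = \left(\frac{129}{4}\right)^{2} = \frac{16641}{16}$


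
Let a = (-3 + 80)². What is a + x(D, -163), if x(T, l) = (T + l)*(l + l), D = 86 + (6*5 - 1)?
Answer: 21577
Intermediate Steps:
D = 115 (D = 86 + (30 - 1) = 86 + 29 = 115)
a = 5929 (a = 77² = 5929)
x(T, l) = 2*l*(T + l) (x(T, l) = (T + l)*(2*l) = 2*l*(T + l))
a + x(D, -163) = 5929 + 2*(-163)*(115 - 163) = 5929 + 2*(-163)*(-48) = 5929 + 15648 = 21577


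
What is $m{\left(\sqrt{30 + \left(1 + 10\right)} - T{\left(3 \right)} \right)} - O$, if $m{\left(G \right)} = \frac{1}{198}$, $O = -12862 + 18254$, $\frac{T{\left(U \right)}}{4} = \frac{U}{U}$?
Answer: $- \frac{1067615}{198} \approx -5392.0$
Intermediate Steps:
$T{\left(U \right)} = 4$ ($T{\left(U \right)} = 4 \frac{U}{U} = 4 \cdot 1 = 4$)
$O = 5392$
$m{\left(G \right)} = \frac{1}{198}$
$m{\left(\sqrt{30 + \left(1 + 10\right)} - T{\left(3 \right)} \right)} - O = \frac{1}{198} - 5392 = - \frac{1067615}{198}$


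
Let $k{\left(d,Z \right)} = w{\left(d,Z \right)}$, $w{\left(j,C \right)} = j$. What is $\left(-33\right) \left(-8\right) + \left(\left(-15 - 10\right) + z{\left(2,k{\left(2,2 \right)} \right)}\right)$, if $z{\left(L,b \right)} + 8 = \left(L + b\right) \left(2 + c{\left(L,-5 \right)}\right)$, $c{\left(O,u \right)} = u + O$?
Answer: $227$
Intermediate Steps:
$c{\left(O,u \right)} = O + u$
$k{\left(d,Z \right)} = d$
$z{\left(L,b \right)} = -8 + \left(-3 + L\right) \left(L + b\right)$ ($z{\left(L,b \right)} = -8 + \left(L + b\right) \left(2 + \left(L - 5\right)\right) = -8 + \left(L + b\right) \left(2 + \left(-5 + L\right)\right) = -8 + \left(L + b\right) \left(-3 + L\right) = -8 + \left(-3 + L\right) \left(L + b\right)$)
$\left(-33\right) \left(-8\right) + \left(\left(-15 - 10\right) + z{\left(2,k{\left(2,2 \right)} \right)}\right) = \left(-33\right) \left(-8\right) - 37 = 264 - 37 = 227$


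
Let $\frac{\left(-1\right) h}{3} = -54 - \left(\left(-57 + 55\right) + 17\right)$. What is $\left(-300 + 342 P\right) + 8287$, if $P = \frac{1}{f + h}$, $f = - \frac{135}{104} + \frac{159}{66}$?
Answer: $\frac{1901928221}{238079} \approx 7988.6$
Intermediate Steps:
$f = \frac{1271}{1144}$ ($f = \left(-135\right) \frac{1}{104} + 159 \cdot \frac{1}{66} = - \frac{135}{104} + \frac{53}{22} = \frac{1271}{1144} \approx 1.111$)
$h = 207$ ($h = - 3 \left(-54 - \left(\left(-57 + 55\right) + 17\right)\right) = - 3 \left(-54 - \left(-2 + 17\right)\right) = - 3 \left(-54 - 15\right) = \left(-3\right) \left(-69\right) = 207$)
$P = \frac{1144}{238079}$ ($P = \frac{1}{\frac{1271}{1144} + 207} = \frac{1}{\frac{238079}{1144}} = \frac{1144}{238079} \approx 0.0048051$)
$\left(-300 + 342 P\right) + 8287 = \left(-300 + 342 \cdot \frac{1144}{238079}\right) + 8287 = \left(-300 + \frac{391248}{238079}\right) + 8287 = - \frac{71032452}{238079} + 8287 = \frac{1901928221}{238079}$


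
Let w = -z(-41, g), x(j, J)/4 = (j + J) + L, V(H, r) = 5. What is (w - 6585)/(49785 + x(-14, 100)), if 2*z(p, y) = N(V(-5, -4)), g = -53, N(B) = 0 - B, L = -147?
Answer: -13165/99082 ≈ -0.13287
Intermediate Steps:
N(B) = -B
z(p, y) = -5/2 (z(p, y) = (-1*5)/2 = (½)*(-5) = -5/2)
x(j, J) = -588 + 4*J + 4*j (x(j, J) = 4*((j + J) - 147) = 4*((J + j) - 147) = 4*(-147 + J + j) = -588 + 4*J + 4*j)
w = 5/2 (w = -1*(-5/2) = 5/2 ≈ 2.5000)
(w - 6585)/(49785 + x(-14, 100)) = (5/2 - 6585)/(49785 + (-588 + 4*100 + 4*(-14))) = -13165/(2*(49785 + (-588 + 400 - 56))) = -13165/(2*(49785 - 244)) = -13165/2/49541 = -13165/2*1/49541 = -13165/99082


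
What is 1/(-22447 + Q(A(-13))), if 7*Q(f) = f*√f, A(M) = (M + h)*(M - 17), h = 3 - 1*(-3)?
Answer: -22447/503678809 - 30*√210/503678809 ≈ -4.5429e-5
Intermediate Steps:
h = 6 (h = 3 + 3 = 6)
A(M) = (-17 + M)*(6 + M) (A(M) = (M + 6)*(M - 17) = (6 + M)*(-17 + M) = (-17 + M)*(6 + M))
Q(f) = f^(3/2)/7 (Q(f) = (f*√f)/7 = f^(3/2)/7)
1/(-22447 + Q(A(-13))) = 1/(-22447 + (-102 + (-13)² - 11*(-13))^(3/2)/7) = 1/(-22447 + (-102 + 169 + 143)^(3/2)/7) = 1/(-22447 + 210^(3/2)/7) = 1/(-22447 + (210*√210)/7) = 1/(-22447 + 30*√210)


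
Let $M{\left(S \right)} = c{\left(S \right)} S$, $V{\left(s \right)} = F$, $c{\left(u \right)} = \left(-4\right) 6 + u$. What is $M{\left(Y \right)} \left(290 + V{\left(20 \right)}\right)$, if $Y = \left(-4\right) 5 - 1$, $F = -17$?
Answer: $257985$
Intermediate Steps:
$c{\left(u \right)} = -24 + u$
$V{\left(s \right)} = -17$
$Y = -21$ ($Y = -20 - 1 = -21$)
$M{\left(S \right)} = S \left(-24 + S\right)$ ($M{\left(S \right)} = \left(-24 + S\right) S = S \left(-24 + S\right)$)
$M{\left(Y \right)} \left(290 + V{\left(20 \right)}\right) = - 21 \left(-24 - 21\right) \left(290 - 17\right) = \left(-21\right) \left(-45\right) 273 = 945 \cdot 273 = 257985$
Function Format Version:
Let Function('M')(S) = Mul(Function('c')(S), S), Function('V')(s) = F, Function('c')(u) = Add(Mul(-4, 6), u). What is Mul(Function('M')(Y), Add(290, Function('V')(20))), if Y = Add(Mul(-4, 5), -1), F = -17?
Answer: 257985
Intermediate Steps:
Function('c')(u) = Add(-24, u)
Function('V')(s) = -17
Y = -21 (Y = Add(-20, -1) = -21)
Function('M')(S) = Mul(S, Add(-24, S)) (Function('M')(S) = Mul(Add(-24, S), S) = Mul(S, Add(-24, S)))
Mul(Function('M')(Y), Add(290, Function('V')(20))) = Mul(Mul(-21, Add(-24, -21)), Add(290, -17)) = Mul(Mul(-21, -45), 273) = Mul(945, 273) = 257985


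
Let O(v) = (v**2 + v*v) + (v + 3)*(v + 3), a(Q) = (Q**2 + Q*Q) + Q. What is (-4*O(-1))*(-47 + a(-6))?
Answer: -456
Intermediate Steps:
a(Q) = Q + 2*Q**2 (a(Q) = (Q**2 + Q**2) + Q = 2*Q**2 + Q = Q + 2*Q**2)
O(v) = (3 + v)**2 + 2*v**2 (O(v) = (v**2 + v**2) + (3 + v)*(3 + v) = 2*v**2 + (3 + v)**2 = (3 + v)**2 + 2*v**2)
(-4*O(-1))*(-47 + a(-6)) = (-4*((3 - 1)**2 + 2*(-1)**2))*(-47 - 6*(1 + 2*(-6))) = (-4*(2**2 + 2*1))*(-47 - 6*(1 - 12)) = (-4*(4 + 2))*(-47 - 6*(-11)) = (-4*6)*(-47 + 66) = -24*19 = -456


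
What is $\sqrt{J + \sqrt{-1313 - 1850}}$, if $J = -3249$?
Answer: $\sqrt{-3249 + i \sqrt{3163}} \approx 0.4933 + 57.002 i$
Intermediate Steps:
$\sqrt{J + \sqrt{-1313 - 1850}} = \sqrt{-3249 + \sqrt{-1313 - 1850}} = \sqrt{-3249 + \sqrt{-3163}} = \sqrt{-3249 + i \sqrt{3163}}$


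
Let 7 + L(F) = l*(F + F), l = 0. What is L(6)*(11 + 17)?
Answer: -196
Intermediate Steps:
L(F) = -7 (L(F) = -7 + 0*(F + F) = -7 + 0*(2*F) = -7 + 0 = -7)
L(6)*(11 + 17) = -7*(11 + 17) = -7*28 = -196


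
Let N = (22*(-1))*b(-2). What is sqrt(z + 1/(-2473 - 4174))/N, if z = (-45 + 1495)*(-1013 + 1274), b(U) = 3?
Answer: -7*sqrt(1180771723)/25806 ≈ -9.3210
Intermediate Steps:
z = 378450 (z = 1450*261 = 378450)
N = -66 (N = (22*(-1))*3 = -22*3 = -66)
sqrt(z + 1/(-2473 - 4174))/N = sqrt(378450 + 1/(-2473 - 4174))/(-66) = sqrt(378450 + 1/(-6647))*(-1/66) = sqrt(378450 - 1/6647)*(-1/66) = sqrt(2515557149/6647)*(-1/66) = (7*sqrt(1180771723)/391)*(-1/66) = -7*sqrt(1180771723)/25806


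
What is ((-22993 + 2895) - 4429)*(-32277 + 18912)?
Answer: 327803355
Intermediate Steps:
((-22993 + 2895) - 4429)*(-32277 + 18912) = (-20098 - 4429)*(-13365) = -24527*(-13365) = 327803355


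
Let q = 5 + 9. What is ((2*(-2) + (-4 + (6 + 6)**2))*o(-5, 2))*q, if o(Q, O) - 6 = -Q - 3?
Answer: 15232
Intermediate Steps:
o(Q, O) = 3 - Q (o(Q, O) = 6 + (-Q - 3) = 6 + (-3 - Q) = 3 - Q)
q = 14
((2*(-2) + (-4 + (6 + 6)**2))*o(-5, 2))*q = ((2*(-2) + (-4 + (6 + 6)**2))*(3 - 1*(-5)))*14 = ((-4 + (-4 + 12**2))*(3 + 5))*14 = ((-4 + (-4 + 144))*8)*14 = ((-4 + 140)*8)*14 = (136*8)*14 = 1088*14 = 15232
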